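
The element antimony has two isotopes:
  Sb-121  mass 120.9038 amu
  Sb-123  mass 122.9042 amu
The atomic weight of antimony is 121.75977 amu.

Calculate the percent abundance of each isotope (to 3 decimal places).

Sb-121: 57.210%, Sb-123: 42.790%

With x = fraction of Sb-121 (so Sb-123 is 1 − x):
120.9038·x + 122.9042·(1 − x) = 121.75977
(120.9038 − 122.9042)·x = 121.75977 − 122.9042
x = -1.14443 / -2.0004 = 0.57210 → 57.210% Sb-121, 42.790% Sb-123.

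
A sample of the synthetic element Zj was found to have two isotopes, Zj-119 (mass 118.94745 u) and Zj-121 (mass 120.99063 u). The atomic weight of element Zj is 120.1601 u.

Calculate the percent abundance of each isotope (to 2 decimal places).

Zj-119: 40.65%, Zj-121: 59.35%

Writing the weighted mean with unknown fraction x of Zj-119:
118.94745·x + 120.99063·(1 − x) = 120.1601
(118.94745 − 120.99063)·x = 120.1601 − 120.99063
x = -0.83053 / -2.04318 = 0.40649 → 40.65% Zj-119, 59.35% Zj-121.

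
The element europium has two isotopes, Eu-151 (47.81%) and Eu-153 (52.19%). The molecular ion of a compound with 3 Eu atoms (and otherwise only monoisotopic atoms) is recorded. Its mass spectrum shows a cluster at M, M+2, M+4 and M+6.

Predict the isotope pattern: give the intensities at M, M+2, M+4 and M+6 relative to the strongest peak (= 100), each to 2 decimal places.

The 3 Eu atoms are independent, so intensities follow the terms of (0.4781 + 0.5219)^3.
P(M) = 0.4781^3 = 0.109284
P(M+2) = 3 × 0.4781^2 × 0.5219^1 = 0.357887
P(M+4) = 3 × 0.4781^1 × 0.5219^2 = 0.390674
P(M+6) = 0.5219^3 = 0.142155
The M+4 peak is largest (0.390674); scaling to 100 gives 27.97 : 91.61 : 100.00 : 36.39.

27.97 : 91.61 : 100.00 : 36.39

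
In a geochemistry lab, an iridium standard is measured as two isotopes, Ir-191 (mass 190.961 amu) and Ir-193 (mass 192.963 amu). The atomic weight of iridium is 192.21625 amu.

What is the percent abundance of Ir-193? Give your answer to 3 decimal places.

62.700%

With x = fraction of Ir-191 (so Ir-193 is 1 − x):
190.961·x + 192.963·(1 − x) = 192.21625
(190.961 − 192.963)·x = 192.21625 − 192.963
x = -0.74675 / -2.002 = 0.37300 → 37.300% Ir-191, 62.700% Ir-193.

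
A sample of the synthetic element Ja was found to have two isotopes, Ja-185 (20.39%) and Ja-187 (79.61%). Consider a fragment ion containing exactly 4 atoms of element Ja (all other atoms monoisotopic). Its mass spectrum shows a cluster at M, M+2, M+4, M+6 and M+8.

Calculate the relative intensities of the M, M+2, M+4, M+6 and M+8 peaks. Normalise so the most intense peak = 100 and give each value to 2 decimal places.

0.42 : 6.56 : 38.42 : 100.00 : 97.61

Expanding (0.2039 + 0.7961)^4:
P(M) = 0.2039^4 = 0.001728
P(M+2) = 4 × 0.2039^3 × 0.7961^1 = 0.026995
P(M+4) = 6 × 0.2039^2 × 0.7961^2 = 0.158096
P(M+6) = 4 × 0.2039^1 × 0.7961^3 = 0.411510
P(M+8) = 0.7961^4 = 0.401671
The M+6 peak is largest (0.411510); scaling to 100 gives 0.42 : 6.56 : 38.42 : 100.00 : 97.61.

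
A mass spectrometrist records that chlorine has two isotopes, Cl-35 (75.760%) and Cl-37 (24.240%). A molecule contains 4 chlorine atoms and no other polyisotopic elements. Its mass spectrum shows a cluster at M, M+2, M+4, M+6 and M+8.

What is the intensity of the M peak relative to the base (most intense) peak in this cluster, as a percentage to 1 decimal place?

78.1%

Term probabilities: M 0.3294, M+2 0.4216, M+4 0.2023, M+6 0.0432, M+8 0.0035. Base peak = M+2.
P(M+2) = C(4,1) × 0.75760^3 × 0.24240^1 = 4 × 0.4348304 × 0.2424 = 0.421612 (base)
P(M) = C(4,0) × 0.75760^4 × 0.24240^0 = 1 × 0.32942751 × 1.0000 = 0.329428
Relative intensity = 0.329428 / 0.421612 × 100 = 78.1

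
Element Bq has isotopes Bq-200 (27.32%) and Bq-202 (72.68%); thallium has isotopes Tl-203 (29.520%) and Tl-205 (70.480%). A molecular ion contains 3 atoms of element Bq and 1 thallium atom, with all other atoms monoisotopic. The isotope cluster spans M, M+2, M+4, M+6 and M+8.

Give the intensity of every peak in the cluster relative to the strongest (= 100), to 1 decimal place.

Element Bq pattern (n=3): 0.02039117 : 0.16274122 : 0.43294406 : 0.38392355
Thallium pattern (n=1): 0.2952 : 0.7048
Convolve the two distributions (both contribute in 2-u steps):
  M: 0.02039117×0.2952 = 0.006019
  M+2: 0.02039117×0.7048 + 0.16274122×0.2952 = 0.062413
  M+4: 0.16274122×0.7048 + 0.43294406×0.2952 = 0.242505
  M+6: 0.43294406×0.7048 + 0.38392355×0.2952 = 0.418473
  M+8: 0.38392355×0.7048 = 0.270589
Scale to base peak (0.418473) = 100: 1.4 : 14.9 : 57.9 : 100.0 : 64.7

1.4 : 14.9 : 57.9 : 100.0 : 64.7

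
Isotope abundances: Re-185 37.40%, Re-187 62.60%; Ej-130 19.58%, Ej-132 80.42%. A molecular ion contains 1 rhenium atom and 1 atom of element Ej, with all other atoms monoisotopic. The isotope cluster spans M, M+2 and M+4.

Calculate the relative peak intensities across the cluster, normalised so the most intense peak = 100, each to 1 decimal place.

14.5 : 84.1 : 100.0

Rhenium pattern (n=1): 0.3740 : 0.6260
Element Ej pattern (n=1): 0.1958 : 0.8042
Convolve the two distributions (both contribute in 2-u steps):
  M: 0.3740×0.1958 = 0.073229
  M+2: 0.3740×0.8042 + 0.6260×0.1958 = 0.423342
  M+4: 0.6260×0.8042 = 0.503429
Scale to base peak (0.503429) = 100: 14.5 : 84.1 : 100.0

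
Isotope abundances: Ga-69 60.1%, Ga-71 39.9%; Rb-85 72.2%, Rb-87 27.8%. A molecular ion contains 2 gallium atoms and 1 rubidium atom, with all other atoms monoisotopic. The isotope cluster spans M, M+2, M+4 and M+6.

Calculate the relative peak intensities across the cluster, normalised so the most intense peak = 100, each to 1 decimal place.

58.4 : 100.0 : 55.6 : 9.9

Gallium pattern (n=2): 0.361201 : 0.479598 : 0.159201
Rubidium pattern (n=1): 0.7220 : 0.2780
Convolve the two distributions (both contribute in 2-u steps):
  M: 0.361201×0.7220 = 0.260787
  M+2: 0.361201×0.2780 + 0.479598×0.7220 = 0.446684
  M+4: 0.479598×0.2780 + 0.159201×0.7220 = 0.248271
  M+6: 0.159201×0.2780 = 0.044258
Scale to base peak (0.446684) = 100: 58.4 : 100.0 : 55.6 : 9.9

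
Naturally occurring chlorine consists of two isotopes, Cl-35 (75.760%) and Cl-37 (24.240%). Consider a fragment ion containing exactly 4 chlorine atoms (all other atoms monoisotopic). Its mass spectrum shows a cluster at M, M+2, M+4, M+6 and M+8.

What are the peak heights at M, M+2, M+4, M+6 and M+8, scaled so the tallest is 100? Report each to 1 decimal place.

The 4 Cl atoms are independent, so intensities follow the terms of (0.75760 + 0.24240)^4.
P(M) = 0.75760^4 = 0.329428
P(M+2) = 4 × 0.75760^3 × 0.24240^1 = 0.421612
P(M+4) = 6 × 0.75760^2 × 0.24240^2 = 0.202347
P(M+6) = 4 × 0.75760^1 × 0.24240^3 = 0.043162
P(M+8) = 0.24240^4 = 0.003452
The M+2 peak is largest (0.421612); scaling to 100 gives 78.1 : 100.0 : 48.0 : 10.2 : 0.8.

78.1 : 100.0 : 48.0 : 10.2 : 0.8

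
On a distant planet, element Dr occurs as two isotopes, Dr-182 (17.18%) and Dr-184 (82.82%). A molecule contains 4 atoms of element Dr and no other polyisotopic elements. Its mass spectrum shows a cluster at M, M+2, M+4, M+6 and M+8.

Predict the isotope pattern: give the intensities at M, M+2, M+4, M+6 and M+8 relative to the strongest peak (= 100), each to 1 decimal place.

Expanding (0.1718 + 0.8282)^4:
P(M) = 0.1718^4 = 0.000871
P(M+2) = 4 × 0.1718^3 × 0.8282^1 = 0.016798
P(M+4) = 6 × 0.1718^2 × 0.8282^2 = 0.121470
P(M+6) = 4 × 0.1718^1 × 0.8282^3 = 0.390381
P(M+8) = 0.8282^4 = 0.470480
The M+8 peak is largest (0.470480); scaling to 100 gives 0.2 : 3.6 : 25.8 : 83.0 : 100.0.

0.2 : 3.6 : 25.8 : 83.0 : 100.0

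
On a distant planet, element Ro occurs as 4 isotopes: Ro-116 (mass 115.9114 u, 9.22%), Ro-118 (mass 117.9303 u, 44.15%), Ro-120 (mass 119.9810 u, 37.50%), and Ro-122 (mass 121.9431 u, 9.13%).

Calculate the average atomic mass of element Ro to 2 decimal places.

Average mass = Σ (abundance × isotope mass) = 0.0922 × 115.9114 + 0.4415 × 117.9303 + 0.3750 × 119.9810 + 0.0913 × 121.9431
= 10.68703 + 52.06623 + 44.99288 + 11.13341 = 118.87955 u

118.88 u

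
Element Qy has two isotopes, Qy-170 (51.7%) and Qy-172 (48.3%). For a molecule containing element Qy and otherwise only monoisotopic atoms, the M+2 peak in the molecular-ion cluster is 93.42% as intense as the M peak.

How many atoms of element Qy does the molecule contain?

1

With n Qy atoms, P(M+2)/P(M) = C(n,1)·p^(n−1)q / p^n = n·q/p = n · 0.483/0.517.
n = 0.9342 × 0.517/0.483 = 1.00 ≈ 1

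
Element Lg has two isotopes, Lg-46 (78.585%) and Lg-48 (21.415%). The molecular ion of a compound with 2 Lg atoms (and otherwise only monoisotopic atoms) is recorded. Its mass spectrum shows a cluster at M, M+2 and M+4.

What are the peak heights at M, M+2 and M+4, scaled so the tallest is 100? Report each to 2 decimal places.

The 2 Lg atoms are independent, so intensities follow the terms of (0.78585 + 0.21415)^2.
P(M) = 0.78585^2 = 0.617560
P(M+2) = 2 × 0.78585^1 × 0.21415^1 = 0.336580
P(M+4) = 0.21415^2 = 0.045860
The M peak is largest (0.617560); scaling to 100 gives 100.00 : 54.50 : 7.43.

100.00 : 54.50 : 7.43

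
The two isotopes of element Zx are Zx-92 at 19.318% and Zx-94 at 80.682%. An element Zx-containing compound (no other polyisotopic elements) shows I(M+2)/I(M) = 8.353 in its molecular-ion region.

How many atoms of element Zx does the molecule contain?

For n independent Zx atoms, I(M+2)/I(M) = n · (abundance Zx-94) / (abundance Zx-92) = n · 0.80682/0.19318.
n = 8.353 × 0.19318/0.80682 = 2.00 ≈ 2

2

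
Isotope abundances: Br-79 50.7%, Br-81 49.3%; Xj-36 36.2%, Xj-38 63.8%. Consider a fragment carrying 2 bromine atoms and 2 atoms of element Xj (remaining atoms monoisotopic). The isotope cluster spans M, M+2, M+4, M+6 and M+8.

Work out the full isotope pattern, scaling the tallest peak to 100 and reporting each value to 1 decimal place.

Bromine pattern (n=2): 0.257049 : 0.499902 : 0.243049
Element Xj pattern (n=2): 0.131044 : 0.461912 : 0.407044
Convolve the two distributions (both contribute in 2-u steps):
  M: 0.257049×0.131044 = 0.033685
  M+2: 0.257049×0.461912 + 0.499902×0.131044 = 0.184243
  M+4: 0.257049×0.407044 + 0.499902×0.461912 + 0.243049×0.131044 = 0.367391
  M+6: 0.499902×0.407044 + 0.243049×0.461912 = 0.315749
  M+8: 0.243049×0.407044 = 0.098932
Scale to base peak (0.367391) = 100: 9.2 : 50.1 : 100.0 : 85.9 : 26.9

9.2 : 50.1 : 100.0 : 85.9 : 26.9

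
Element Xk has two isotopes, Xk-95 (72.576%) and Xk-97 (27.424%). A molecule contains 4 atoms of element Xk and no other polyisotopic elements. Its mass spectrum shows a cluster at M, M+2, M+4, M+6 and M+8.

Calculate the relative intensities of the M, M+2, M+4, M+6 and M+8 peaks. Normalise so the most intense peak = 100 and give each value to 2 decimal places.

66.16 : 100.00 : 56.68 : 14.28 : 1.35

Expanding (0.72576 + 0.27424)^4:
P(M) = 0.72576^4 = 0.277442
P(M+2) = 4 × 0.72576^3 × 0.27424^1 = 0.419343
P(M+4) = 6 × 0.72576^2 × 0.27424^2 = 0.237683
P(M+6) = 4 × 0.72576^1 × 0.27424^3 = 0.059875
P(M+8) = 0.27424^4 = 0.005656
The M+2 peak is largest (0.419343); scaling to 100 gives 66.16 : 100.00 : 56.68 : 14.28 : 1.35.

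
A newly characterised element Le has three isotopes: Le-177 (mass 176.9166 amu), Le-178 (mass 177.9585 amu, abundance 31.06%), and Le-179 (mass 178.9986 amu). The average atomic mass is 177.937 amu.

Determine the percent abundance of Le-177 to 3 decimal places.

The remaining 68.94% is split between Le-177 (fraction x) and Le-179 (fraction 0.6894 − x).
Substituting: 176.9166x + 178.9986(0.6894 − x) = 122.6630899
(176.9166 − 178.9986)x = -0.73854494  ⇒  x = 0.35473, y = 0.33467
Le-177: 35.473%, Le-179: 33.467%.

35.473%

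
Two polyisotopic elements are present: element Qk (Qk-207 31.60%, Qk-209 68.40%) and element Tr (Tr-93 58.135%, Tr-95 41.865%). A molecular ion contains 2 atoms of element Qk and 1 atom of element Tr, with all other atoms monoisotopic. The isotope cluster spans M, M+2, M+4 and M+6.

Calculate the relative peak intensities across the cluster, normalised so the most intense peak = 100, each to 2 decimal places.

Element Qk pattern (n=2): 0.099856 : 0.432288 : 0.467856
Element Tr pattern (n=1): 0.58135 : 0.41865
Convolve the two distributions (both contribute in 2-u steps):
  M: 0.099856×0.58135 = 0.058051
  M+2: 0.099856×0.41865 + 0.432288×0.58135 = 0.293115
  M+4: 0.432288×0.41865 + 0.467856×0.58135 = 0.452965
  M+6: 0.467856×0.41865 = 0.195868
Scale to base peak (0.452965) = 100: 12.82 : 64.71 : 100.00 : 43.24

12.82 : 64.71 : 100.00 : 43.24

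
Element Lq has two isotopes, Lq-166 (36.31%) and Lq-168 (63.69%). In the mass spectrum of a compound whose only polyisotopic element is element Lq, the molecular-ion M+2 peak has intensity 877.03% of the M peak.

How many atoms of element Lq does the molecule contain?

With n Lq atoms, P(M+2)/P(M) = C(n,1)·p^(n−1)q / p^n = n·q/p = n · 0.6369/0.3631.
n = 8.7703 × 0.3631/0.6369 = 5.00 ≈ 5

5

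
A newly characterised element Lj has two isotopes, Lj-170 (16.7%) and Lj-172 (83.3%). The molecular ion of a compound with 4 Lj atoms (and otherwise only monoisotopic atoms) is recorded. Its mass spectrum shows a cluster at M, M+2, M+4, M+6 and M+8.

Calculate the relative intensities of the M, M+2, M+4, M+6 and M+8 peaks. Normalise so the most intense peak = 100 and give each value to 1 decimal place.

0.2 : 3.2 : 24.1 : 80.2 : 100.0

The 4 Lj atoms are independent, so intensities follow the terms of (0.167 + 0.833)^4.
P(M) = 0.167^4 = 0.000778
P(M+2) = 4 × 0.167^3 × 0.833^1 = 0.015519
P(M+4) = 6 × 0.167^2 × 0.833^2 = 0.116111
P(M+6) = 4 × 0.167^1 × 0.833^3 = 0.386110
P(M+8) = 0.833^4 = 0.481482
The M+8 peak is largest (0.481482); scaling to 100 gives 0.2 : 3.2 : 24.1 : 80.2 : 100.0.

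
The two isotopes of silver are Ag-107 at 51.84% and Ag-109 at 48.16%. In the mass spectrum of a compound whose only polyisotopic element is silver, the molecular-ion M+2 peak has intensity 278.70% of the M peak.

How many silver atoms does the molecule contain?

3

With n Ag atoms, P(M+2)/P(M) = C(n,1)·p^(n−1)q / p^n = n·q/p = n · 0.4816/0.5184.
n = 2.7870 × 0.5184/0.4816 = 3.00 ≈ 3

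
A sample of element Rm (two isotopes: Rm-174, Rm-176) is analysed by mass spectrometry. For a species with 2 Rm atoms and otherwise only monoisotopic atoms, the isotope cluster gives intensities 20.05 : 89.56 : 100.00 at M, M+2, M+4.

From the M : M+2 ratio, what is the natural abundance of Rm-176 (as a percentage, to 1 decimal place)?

Write p for the Rm-174 fraction. I(M+2)/I(M) = [C(2,1)·p^1·(1−p)] / p^2 = 2·(1−p)/p = 89.56/20.05 = 4.4668
(1−p)/p = 4.4668/2 = 2.2334  ⇒  p = 1/(1 + 2.2334) = 0.3093
Rm-174: 30.9%, Rm-176: 69.1%.

69.1%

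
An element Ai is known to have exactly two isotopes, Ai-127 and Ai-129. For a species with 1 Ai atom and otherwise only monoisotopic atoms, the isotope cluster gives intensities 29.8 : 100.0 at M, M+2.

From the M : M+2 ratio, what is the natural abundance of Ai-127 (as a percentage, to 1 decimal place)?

23.0%

If p is the fraction of Ai that is Ai-127, then I(M+2)/I(M) = [C(1,1)·p^0·(1−p)] / p^1 = 1·(1−p)/p = 100.0/29.8 = 3.3557
(1−p)/p = 3.3557/1 = 3.3557  ⇒  p = 1/(1 + 3.3557) = 0.2296
Ai-127: 23.0%, Ai-129: 77.0%.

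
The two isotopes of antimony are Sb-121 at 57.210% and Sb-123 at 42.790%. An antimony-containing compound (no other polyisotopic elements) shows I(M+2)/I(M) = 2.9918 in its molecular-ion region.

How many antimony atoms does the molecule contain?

4

For n independent Sb atoms, I(M+2)/I(M) = n · (abundance Sb-123) / (abundance Sb-121) = n · 0.42790/0.57210.
n = 2.9918 × 0.57210/0.42790 = 4.00 ≈ 4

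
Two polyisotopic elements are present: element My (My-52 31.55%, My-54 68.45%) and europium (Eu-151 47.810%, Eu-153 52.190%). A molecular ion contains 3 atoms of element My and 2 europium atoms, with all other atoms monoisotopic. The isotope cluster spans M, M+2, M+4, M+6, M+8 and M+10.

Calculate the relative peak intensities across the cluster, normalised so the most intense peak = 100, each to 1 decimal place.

2.0 : 17.8 : 60.5 : 100.0 : 80.2 : 24.9

Element My pattern (n=3): 0.03140495 : 0.2044059 : 0.44347335 : 0.3207158
Europium pattern (n=2): 0.22857961 : 0.49904078 : 0.27237961
Convolve the two distributions (both contribute in 2-u steps):
  M: 0.03140495×0.22857961 = 0.007179
  M+2: 0.03140495×0.49904078 + 0.2044059×0.22857961 = 0.062395
  M+4: 0.03140495×0.27237961 + 0.2044059×0.49904078 + 0.44347335×0.22857961 = 0.211930
  M+6: 0.2044059×0.27237961 + 0.44347335×0.49904078 + 0.3207158×0.22857961 = 0.350296
  M+8: 0.44347335×0.27237961 + 0.3207158×0.49904078 = 0.280843
  M+10: 0.3207158×0.27237961 = 0.087356
Scale to base peak (0.350296) = 100: 2.0 : 17.8 : 60.5 : 100.0 : 80.2 : 24.9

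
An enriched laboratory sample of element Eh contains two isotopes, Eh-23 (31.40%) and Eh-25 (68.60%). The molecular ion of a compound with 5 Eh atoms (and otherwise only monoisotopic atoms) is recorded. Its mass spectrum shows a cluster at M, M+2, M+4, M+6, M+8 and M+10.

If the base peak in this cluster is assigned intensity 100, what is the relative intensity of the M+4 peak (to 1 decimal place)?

41.9

(0.3140 + 0.6860)^5 gives M 0.0031, M+2 0.0333, M+4 0.1457, M+6 0.3183, M+8 0.3477, M+10 0.1519; the largest is M+8.
P(M+8) = C(5,4) × 0.3140^1 × 0.6860^4 = 5 × 0.3140 × 0.2214606 = 0.347693 (base)
P(M+4) = C(5,2) × 0.3140^3 × 0.6860^2 = 10 × 0.03095914 × 0.470596 = 0.145692
Relative intensity = 0.145692 / 0.347693 × 100 = 41.9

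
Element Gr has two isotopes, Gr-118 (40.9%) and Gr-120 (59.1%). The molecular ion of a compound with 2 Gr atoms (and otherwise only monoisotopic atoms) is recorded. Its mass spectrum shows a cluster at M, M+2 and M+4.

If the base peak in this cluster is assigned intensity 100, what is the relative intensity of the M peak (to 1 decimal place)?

34.6

Term probabilities: M 0.1673, M+2 0.4834, M+4 0.3493. Base peak = M+2.
P(M+2) = C(2,1) × 0.409^1 × 0.591^1 = 2 × 0.4090 × 0.5910 = 0.483438 (base)
P(M) = C(2,0) × 0.409^2 × 0.591^0 = 1 × 0.167281 × 1.0000 = 0.167281
Relative intensity = 0.167281 / 0.483438 × 100 = 34.6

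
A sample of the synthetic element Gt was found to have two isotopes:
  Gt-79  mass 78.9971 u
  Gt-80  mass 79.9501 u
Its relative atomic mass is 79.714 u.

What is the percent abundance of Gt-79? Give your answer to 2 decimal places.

With x = fraction of Gt-79 (so Gt-80 is 1 − x):
78.9971·x + 79.9501·(1 − x) = 79.714
(78.9971 − 79.9501)·x = 79.714 − 79.9501
x = -0.2361 / -0.9530 = 0.24774 → 24.77% Gt-79, 75.23% Gt-80.

24.77%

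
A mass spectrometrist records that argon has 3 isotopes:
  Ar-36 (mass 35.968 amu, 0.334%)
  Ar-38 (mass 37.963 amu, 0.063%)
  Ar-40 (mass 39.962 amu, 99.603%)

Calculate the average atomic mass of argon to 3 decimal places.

Average mass = Σ (abundance × isotope mass) = 0.00334 × 35.968 + 0.00063 × 37.963 + 0.99603 × 39.962
= 0.1201 + 0.0239 + 39.8034 = 39.9474 amu

39.947 amu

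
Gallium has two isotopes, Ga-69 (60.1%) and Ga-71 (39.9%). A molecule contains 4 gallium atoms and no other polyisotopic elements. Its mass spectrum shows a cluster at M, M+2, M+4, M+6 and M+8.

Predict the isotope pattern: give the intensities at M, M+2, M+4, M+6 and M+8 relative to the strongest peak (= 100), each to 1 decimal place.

37.7 : 100.0 : 99.6 : 44.1 : 7.3

The 4 Ga atoms are independent, so intensities follow the terms of (0.601 + 0.399)^4.
P(M) = 0.601^4 = 0.130466
P(M+2) = 4 × 0.601^3 × 0.399^1 = 0.346463
P(M+4) = 6 × 0.601^2 × 0.399^2 = 0.345021
P(M+6) = 4 × 0.601^1 × 0.399^3 = 0.152705
P(M+8) = 0.399^4 = 0.025345
The M+2 peak is largest (0.346463); scaling to 100 gives 37.7 : 100.0 : 99.6 : 44.1 : 7.3.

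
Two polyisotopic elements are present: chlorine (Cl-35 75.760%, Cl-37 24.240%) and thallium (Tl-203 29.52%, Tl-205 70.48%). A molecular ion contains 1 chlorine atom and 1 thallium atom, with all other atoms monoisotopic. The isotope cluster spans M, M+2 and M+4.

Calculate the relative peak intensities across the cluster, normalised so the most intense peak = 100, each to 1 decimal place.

Chlorine pattern (n=1): 0.7576 : 0.2424
Thallium pattern (n=1): 0.2952 : 0.7048
Convolve the two distributions (both contribute in 2-u steps):
  M: 0.7576×0.2952 = 0.223644
  M+2: 0.7576×0.7048 + 0.2424×0.2952 = 0.605513
  M+4: 0.2424×0.7048 = 0.170844
Scale to base peak (0.605513) = 100: 36.9 : 100.0 : 28.2

36.9 : 100.0 : 28.2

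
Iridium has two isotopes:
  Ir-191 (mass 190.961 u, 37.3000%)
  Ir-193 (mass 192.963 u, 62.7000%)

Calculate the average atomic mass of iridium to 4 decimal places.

The abundance-weighted mean is 0.373000 × 190.961 + 0.627000 × 192.963
= 71.22845 + 120.98780 = 192.21625 u

192.2163 u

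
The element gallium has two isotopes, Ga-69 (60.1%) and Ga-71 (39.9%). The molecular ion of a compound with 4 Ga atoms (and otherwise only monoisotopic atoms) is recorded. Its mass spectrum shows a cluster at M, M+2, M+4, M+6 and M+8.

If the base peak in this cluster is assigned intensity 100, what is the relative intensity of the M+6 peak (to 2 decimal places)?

Term probabilities: M 0.1305, M+2 0.3465, M+4 0.3450, M+6 0.1527, M+8 0.0253. Base peak = M+2.
P(M+2) = C(4,1) × 0.601^3 × 0.399^1 = 4 × 0.2170818 × 0.3990 = 0.346463 (base)
P(M+6) = C(4,3) × 0.601^1 × 0.399^3 = 4 × 0.6010 × 0.0635212 = 0.152705
Relative intensity = 0.152705 / 0.346463 × 100 = 44.08

44.08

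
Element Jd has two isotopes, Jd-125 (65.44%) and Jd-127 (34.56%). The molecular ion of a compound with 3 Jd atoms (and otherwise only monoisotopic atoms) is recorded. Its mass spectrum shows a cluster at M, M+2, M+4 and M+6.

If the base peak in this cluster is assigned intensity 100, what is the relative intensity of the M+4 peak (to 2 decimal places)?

52.81

(0.6544 + 0.3456)^3 gives M 0.2802, M+2 0.4440, M+4 0.2345, M+6 0.0413; the largest is M+2.
P(M+2) = C(3,1) × 0.6544^2 × 0.3456^1 = 3 × 0.42823936 × 0.3456 = 0.443999 (base)
P(M+4) = C(3,2) × 0.6544^1 × 0.3456^2 = 3 × 0.6544 × 0.11943936 = 0.234483
Relative intensity = 0.234483 / 0.443999 × 100 = 52.81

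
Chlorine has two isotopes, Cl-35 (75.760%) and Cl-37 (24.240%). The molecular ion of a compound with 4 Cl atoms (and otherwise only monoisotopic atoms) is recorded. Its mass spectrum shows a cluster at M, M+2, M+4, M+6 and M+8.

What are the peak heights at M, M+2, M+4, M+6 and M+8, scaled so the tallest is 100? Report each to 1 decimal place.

78.1 : 100.0 : 48.0 : 10.2 : 0.8

The 4 Cl atoms are independent, so intensities follow the terms of (0.75760 + 0.24240)^4.
P(M) = 0.75760^4 = 0.329428
P(M+2) = 4 × 0.75760^3 × 0.24240^1 = 0.421612
P(M+4) = 6 × 0.75760^2 × 0.24240^2 = 0.202347
P(M+6) = 4 × 0.75760^1 × 0.24240^3 = 0.043162
P(M+8) = 0.24240^4 = 0.003452
The M+2 peak is largest (0.421612); scaling to 100 gives 78.1 : 100.0 : 48.0 : 10.2 : 0.8.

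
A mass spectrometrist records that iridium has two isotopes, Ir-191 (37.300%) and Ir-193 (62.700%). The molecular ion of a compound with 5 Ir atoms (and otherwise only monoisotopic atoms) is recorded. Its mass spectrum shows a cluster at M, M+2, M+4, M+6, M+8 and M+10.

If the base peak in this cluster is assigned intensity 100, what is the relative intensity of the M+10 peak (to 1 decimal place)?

28.3

Binomial terms of (0.37300 + 0.62700)^5: M 0.0072, M+2 0.0607, M+4 0.2040, M+6 0.3429, M+8 0.2882, M+10 0.0969 → M+6 is the base peak.
P(M+6) = C(5,3) × 0.37300^2 × 0.62700^3 = 10 × 0.139129 × 0.24649188 = 0.342942 (base)
P(M+10) = C(5,5) × 0.37300^0 × 0.62700^5 = 1 × 1.0000 × 0.09690311 = 0.096903
Relative intensity = 0.096903 / 0.342942 × 100 = 28.3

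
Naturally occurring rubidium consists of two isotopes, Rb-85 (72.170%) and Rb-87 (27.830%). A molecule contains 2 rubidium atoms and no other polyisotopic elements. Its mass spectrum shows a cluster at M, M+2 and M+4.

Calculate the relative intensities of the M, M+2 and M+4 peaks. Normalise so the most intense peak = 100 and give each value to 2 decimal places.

100.00 : 77.12 : 14.87

The 2 Rb atoms are independent, so intensities follow the terms of (0.72170 + 0.27830)^2.
P(M) = 0.72170^2 = 0.520851
P(M+2) = 2 × 0.72170^1 × 0.27830^1 = 0.401698
P(M+4) = 0.27830^2 = 0.077451
The M peak is largest (0.520851); scaling to 100 gives 100.00 : 77.12 : 14.87.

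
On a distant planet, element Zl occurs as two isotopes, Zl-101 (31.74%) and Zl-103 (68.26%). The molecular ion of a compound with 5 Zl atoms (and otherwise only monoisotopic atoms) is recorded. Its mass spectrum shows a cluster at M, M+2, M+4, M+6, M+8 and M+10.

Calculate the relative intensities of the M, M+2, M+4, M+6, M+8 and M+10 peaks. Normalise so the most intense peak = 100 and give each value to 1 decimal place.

0.9 : 10.1 : 43.2 : 93.0 : 100.0 : 43.0

Expanding (0.3174 + 0.6826)^5:
P(M) = 0.3174^5 = 0.003221
P(M+2) = 5 × 0.3174^4 × 0.6826^1 = 0.034639
P(M+4) = 10 × 0.3174^3 × 0.6826^2 = 0.148989
P(M+6) = 10 × 0.3174^2 × 0.6826^3 = 0.320415
P(M+8) = 5 × 0.3174^1 × 0.6826^4 = 0.344542
P(M+10) = 0.6826^5 = 0.148194
The M+8 peak is largest (0.344542); scaling to 100 gives 0.9 : 10.1 : 43.2 : 93.0 : 100.0 : 43.0.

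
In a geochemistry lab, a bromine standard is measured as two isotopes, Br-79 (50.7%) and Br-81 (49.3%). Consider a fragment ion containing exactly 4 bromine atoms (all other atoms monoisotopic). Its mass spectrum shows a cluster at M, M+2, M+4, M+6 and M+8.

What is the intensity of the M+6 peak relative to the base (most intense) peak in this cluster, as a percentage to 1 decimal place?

64.8%

Binomial terms of (0.507 + 0.493)^4: M 0.0661, M+2 0.2570, M+4 0.3749, M+6 0.2430, M+8 0.0591 → M+4 is the base peak.
P(M+4) = C(4,2) × 0.507^2 × 0.493^2 = 6 × 0.257049 × 0.243049 = 0.374853 (base)
P(M+6) = C(4,3) × 0.507^1 × 0.493^3 = 4 × 0.5070 × 0.11982316 = 0.243001
Relative intensity = 0.243001 / 0.374853 × 100 = 64.8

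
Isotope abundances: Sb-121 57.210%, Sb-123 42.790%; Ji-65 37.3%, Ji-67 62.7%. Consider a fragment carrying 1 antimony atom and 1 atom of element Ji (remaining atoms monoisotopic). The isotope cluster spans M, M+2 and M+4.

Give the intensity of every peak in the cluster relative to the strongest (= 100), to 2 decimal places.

41.17 : 100.00 : 51.76

Antimony pattern (n=1): 0.5721 : 0.4279
Element Ji pattern (n=1): 0.3730 : 0.6270
Convolve the two distributions (both contribute in 2-u steps):
  M: 0.5721×0.3730 = 0.213393
  M+2: 0.5721×0.6270 + 0.4279×0.3730 = 0.518313
  M+4: 0.4279×0.6270 = 0.268293
Scale to base peak (0.518313) = 100: 41.17 : 100.00 : 51.76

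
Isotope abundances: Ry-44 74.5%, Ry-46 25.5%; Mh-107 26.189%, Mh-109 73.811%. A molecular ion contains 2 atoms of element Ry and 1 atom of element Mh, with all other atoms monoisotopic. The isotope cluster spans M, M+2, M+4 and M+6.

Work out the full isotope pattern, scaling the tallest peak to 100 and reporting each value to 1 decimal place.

Element Ry pattern (n=2): 0.555025 : 0.37995 : 0.065025
Element Mh pattern (n=1): 0.26189 : 0.73811
Convolve the two distributions (both contribute in 2-u steps):
  M: 0.555025×0.26189 = 0.145355
  M+2: 0.555025×0.73811 + 0.37995×0.26189 = 0.509175
  M+4: 0.37995×0.73811 + 0.065025×0.26189 = 0.297474
  M+6: 0.065025×0.73811 = 0.047996
Scale to base peak (0.509175) = 100: 28.5 : 100.0 : 58.4 : 9.4

28.5 : 100.0 : 58.4 : 9.4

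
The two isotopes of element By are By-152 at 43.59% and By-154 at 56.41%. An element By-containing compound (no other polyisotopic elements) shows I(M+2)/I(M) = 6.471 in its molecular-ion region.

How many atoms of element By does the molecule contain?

5

For n independent By atoms, I(M+2)/I(M) = n · (abundance By-154) / (abundance By-152) = n · 0.5641/0.4359.
n = 6.471 × 0.4359/0.5641 = 5.00 ≈ 5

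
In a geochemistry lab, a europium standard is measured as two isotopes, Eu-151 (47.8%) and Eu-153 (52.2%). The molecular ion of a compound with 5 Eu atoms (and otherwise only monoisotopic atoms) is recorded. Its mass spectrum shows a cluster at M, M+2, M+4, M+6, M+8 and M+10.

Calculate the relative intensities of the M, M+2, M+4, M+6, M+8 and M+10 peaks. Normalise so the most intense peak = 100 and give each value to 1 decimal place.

The 5 Eu atoms are independent, so intensities follow the terms of (0.478 + 0.522)^5.
P(M) = 0.478^5 = 0.024954
P(M+2) = 5 × 0.478^4 × 0.522^1 = 0.136255
P(M+4) = 10 × 0.478^3 × 0.522^2 = 0.297594
P(M+6) = 10 × 0.478^2 × 0.522^3 = 0.324988
P(M+8) = 5 × 0.478^1 × 0.522^4 = 0.177452
P(M+10) = 0.522^5 = 0.038757
The M+6 peak is largest (0.324988); scaling to 100 gives 7.7 : 41.9 : 91.6 : 100.0 : 54.6 : 11.9.

7.7 : 41.9 : 91.6 : 100.0 : 54.6 : 11.9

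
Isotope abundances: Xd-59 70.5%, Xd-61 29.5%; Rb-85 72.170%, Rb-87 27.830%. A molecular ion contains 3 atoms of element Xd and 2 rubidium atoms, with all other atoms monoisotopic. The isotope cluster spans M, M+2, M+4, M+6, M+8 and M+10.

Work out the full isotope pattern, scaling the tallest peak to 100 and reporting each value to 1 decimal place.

49.3 : 100.0 : 81.0 : 32.8 : 6.6 : 0.5

Element Xd pattern (n=3): 0.35040262 : 0.43986713 : 0.18405788 : 0.02567238
Rubidium pattern (n=2): 0.52085089 : 0.40169822 : 0.07745089
Convolve the two distributions (both contribute in 2-u steps):
  M: 0.35040262×0.52085089 = 0.182508
  M+2: 0.35040262×0.40169822 + 0.43986713×0.52085089 = 0.369861
  M+4: 0.35040262×0.07745089 + 0.43986713×0.40169822 + 0.18405788×0.52085089 = 0.299700
  M+6: 0.43986713×0.07745089 + 0.18405788×0.40169822 + 0.02567238×0.52085089 = 0.121375
  M+8: 0.18405788×0.07745089 + 0.02567238×0.40169822 = 0.024568
  M+10: 0.02567238×0.07745089 = 0.001988
Scale to base peak (0.369861) = 100: 49.3 : 100.0 : 81.0 : 32.8 : 6.6 : 0.5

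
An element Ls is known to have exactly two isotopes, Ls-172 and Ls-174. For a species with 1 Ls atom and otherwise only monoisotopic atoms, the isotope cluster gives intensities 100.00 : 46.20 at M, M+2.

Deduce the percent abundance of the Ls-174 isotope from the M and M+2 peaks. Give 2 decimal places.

Let p = fractional abundance of Ls-172. I(M+2)/I(M) = [C(1,1)·p^0·(1−p)] / p^1 = 1·(1−p)/p = 46.20/100.00 = 0.4620
(1−p)/p = 0.4620/1 = 0.4620  ⇒  p = 1/(1 + 0.4620) = 0.6840
Ls-172: 68.40%, Ls-174: 31.60%.

31.60%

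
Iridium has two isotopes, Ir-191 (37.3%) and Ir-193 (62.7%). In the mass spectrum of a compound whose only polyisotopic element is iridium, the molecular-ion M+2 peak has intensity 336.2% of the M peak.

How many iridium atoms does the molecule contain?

For n independent Ir atoms, I(M+2)/I(M) = n · (abundance Ir-193) / (abundance Ir-191) = n · 0.627/0.373.
n = 3.362 × 0.373/0.627 = 2.00 ≈ 2

2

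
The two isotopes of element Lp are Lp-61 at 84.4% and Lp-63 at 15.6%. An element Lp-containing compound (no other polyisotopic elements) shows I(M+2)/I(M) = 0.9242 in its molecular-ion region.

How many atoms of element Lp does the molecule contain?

5

For n independent Lp atoms, I(M+2)/I(M) = n · (abundance Lp-63) / (abundance Lp-61) = n · 0.156/0.844.
n = 0.9242 × 0.844/0.156 = 5.00 ≈ 5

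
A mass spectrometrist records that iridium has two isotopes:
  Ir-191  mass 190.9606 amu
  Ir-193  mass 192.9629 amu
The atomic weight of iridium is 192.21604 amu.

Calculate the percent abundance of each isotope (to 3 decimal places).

Writing the weighted mean with unknown fraction x of Ir-191:
190.9606·x + 192.9629·(1 − x) = 192.21604
(190.9606 − 192.9629)·x = 192.21604 − 192.9629
x = -0.74686 / -2.0023 = 0.37300 → 37.300% Ir-191, 62.700% Ir-193.

Ir-191: 37.300%, Ir-193: 62.700%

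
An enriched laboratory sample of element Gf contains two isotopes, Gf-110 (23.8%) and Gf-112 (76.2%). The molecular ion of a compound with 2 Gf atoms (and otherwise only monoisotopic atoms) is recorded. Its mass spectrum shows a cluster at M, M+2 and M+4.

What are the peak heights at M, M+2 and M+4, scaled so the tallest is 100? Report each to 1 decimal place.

9.8 : 62.5 : 100.0

The 2 Gf atoms are independent, so intensities follow the terms of (0.238 + 0.762)^2.
P(M) = 0.238^2 = 0.056644
P(M+2) = 2 × 0.238^1 × 0.762^1 = 0.362712
P(M+4) = 0.762^2 = 0.580644
The M+4 peak is largest (0.580644); scaling to 100 gives 9.8 : 62.5 : 100.0.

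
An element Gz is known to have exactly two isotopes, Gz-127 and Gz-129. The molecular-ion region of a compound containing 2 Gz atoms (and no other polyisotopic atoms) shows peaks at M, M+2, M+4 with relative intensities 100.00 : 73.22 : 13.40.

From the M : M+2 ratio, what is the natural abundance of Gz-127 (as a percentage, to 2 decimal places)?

Write p for the Gz-127 fraction. I(M+2)/I(M) = [C(2,1)·p^1·(1−p)] / p^2 = 2·(1−p)/p = 73.22/100.00 = 0.7322
(1−p)/p = 0.7322/2 = 0.3661  ⇒  p = 1/(1 + 0.3661) = 0.7320
Gz-127: 73.20%, Gz-129: 26.80%.

73.20%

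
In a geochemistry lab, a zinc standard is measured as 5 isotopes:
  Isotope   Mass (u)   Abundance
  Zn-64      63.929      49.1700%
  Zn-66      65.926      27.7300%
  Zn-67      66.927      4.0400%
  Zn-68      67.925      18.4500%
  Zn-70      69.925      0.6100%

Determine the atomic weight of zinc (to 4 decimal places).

Weight each isotope mass by its fractional abundance: 0.491700 × 63.929 + 0.277300 × 65.926 + 0.040400 × 66.927 + 0.184500 × 67.925 + 0.006100 × 69.925
= 31.43389 + 18.28128 + 2.70385 + 12.53216 + 0.42654 = 65.37772 u

65.3777 u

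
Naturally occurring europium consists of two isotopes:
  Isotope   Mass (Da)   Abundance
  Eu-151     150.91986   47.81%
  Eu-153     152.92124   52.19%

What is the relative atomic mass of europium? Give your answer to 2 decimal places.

151.96 Da

The abundance-weighted mean is 0.4781 × 150.91986 + 0.5219 × 152.92124
= 72.154785 + 79.809595 = 151.964380 Da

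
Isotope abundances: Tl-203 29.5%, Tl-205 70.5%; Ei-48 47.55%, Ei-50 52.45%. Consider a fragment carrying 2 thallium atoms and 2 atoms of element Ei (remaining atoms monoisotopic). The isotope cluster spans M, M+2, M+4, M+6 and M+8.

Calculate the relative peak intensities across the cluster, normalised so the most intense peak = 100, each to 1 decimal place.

Thallium pattern (n=2): 0.087025 : 0.41595 : 0.497025
Element Ei pattern (n=2): 0.22610025 : 0.4987995 : 0.27510025
Convolve the two distributions (both contribute in 2-u steps):
  M: 0.087025×0.22610025 = 0.019676
  M+2: 0.087025×0.4987995 + 0.41595×0.22610025 = 0.137454
  M+4: 0.087025×0.27510025 + 0.41595×0.4987995 + 0.497025×0.22610025 = 0.343794
  M+6: 0.41595×0.27510025 + 0.497025×0.4987995 = 0.362344
  M+8: 0.497025×0.27510025 = 0.136732
Scale to base peak (0.362344) = 100: 5.4 : 37.9 : 94.9 : 100.0 : 37.7

5.4 : 37.9 : 94.9 : 100.0 : 37.7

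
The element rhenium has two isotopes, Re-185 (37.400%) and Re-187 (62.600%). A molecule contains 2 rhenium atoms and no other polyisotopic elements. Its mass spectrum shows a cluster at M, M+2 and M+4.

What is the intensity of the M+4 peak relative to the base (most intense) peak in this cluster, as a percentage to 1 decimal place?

Binomial terms of (0.37400 + 0.62600)^2: M 0.1399, M+2 0.4682, M+4 0.3919 → M+2 is the base peak.
P(M+2) = C(2,1) × 0.37400^1 × 0.62600^1 = 2 × 0.3740 × 0.6260 = 0.468248 (base)
P(M+4) = C(2,2) × 0.37400^0 × 0.62600^2 = 1 × 1.0000 × 0.391876 = 0.391876
Relative intensity = 0.391876 / 0.468248 × 100 = 83.7

83.7%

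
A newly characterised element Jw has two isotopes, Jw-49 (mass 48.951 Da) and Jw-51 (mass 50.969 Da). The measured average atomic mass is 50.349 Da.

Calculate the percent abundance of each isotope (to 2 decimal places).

Jw-49: 30.72%, Jw-51: 69.28%

Let x be the fractional abundance of Jw-49; then Jw-51 has abundance 1 − x.
48.951·x + 50.969·(1 − x) = 50.349
(48.951 − 50.969)·x = 50.349 − 50.969
x = -0.620 / -2.018 = 0.30723 → 30.72% Jw-49, 69.28% Jw-51.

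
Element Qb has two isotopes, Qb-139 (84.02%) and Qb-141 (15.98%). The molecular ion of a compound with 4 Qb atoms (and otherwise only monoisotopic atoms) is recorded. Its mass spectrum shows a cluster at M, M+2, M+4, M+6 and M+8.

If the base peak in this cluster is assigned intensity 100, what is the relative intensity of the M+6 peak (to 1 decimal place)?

2.8

(0.8402 + 0.1598)^4 gives M 0.4983, M+2 0.3791, M+4 0.1082, M+6 0.0137, M+8 0.0007; the largest is M.
P(M) = C(4,0) × 0.8402^4 × 0.1598^0 = 1 × 0.49834569 × 1.0000 = 0.498346 (base)
P(M+6) = C(4,3) × 0.8402^1 × 0.1598^3 = 4 × 0.8402 × 0.00408066 = 0.013714
Relative intensity = 0.013714 / 0.498346 × 100 = 2.8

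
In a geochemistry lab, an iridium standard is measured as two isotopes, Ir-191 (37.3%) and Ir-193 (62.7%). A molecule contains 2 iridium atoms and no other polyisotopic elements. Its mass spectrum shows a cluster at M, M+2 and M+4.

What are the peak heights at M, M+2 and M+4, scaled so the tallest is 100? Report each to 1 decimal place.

Each Ir atom is independently Ir-191 (p = 0.373) or Ir-193 (q = 0.627); the cluster is the binomial expansion (p + q)^2.
P(M) = 0.373^2 = 0.139129
P(M+2) = 2 × 0.373^1 × 0.627^1 = 0.467742
P(M+4) = 0.627^2 = 0.393129
The M+2 peak is largest (0.467742); scaling to 100 gives 29.7 : 100.0 : 84.0.

29.7 : 100.0 : 84.0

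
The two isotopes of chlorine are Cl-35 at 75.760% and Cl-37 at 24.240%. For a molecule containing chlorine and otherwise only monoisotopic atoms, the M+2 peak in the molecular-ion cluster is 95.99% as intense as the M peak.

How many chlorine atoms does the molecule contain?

3

With n Cl atoms, P(M+2)/P(M) = C(n,1)·p^(n−1)q / p^n = n·q/p = n · 0.24240/0.75760.
n = 0.9599 × 0.75760/0.24240 = 3.00 ≈ 3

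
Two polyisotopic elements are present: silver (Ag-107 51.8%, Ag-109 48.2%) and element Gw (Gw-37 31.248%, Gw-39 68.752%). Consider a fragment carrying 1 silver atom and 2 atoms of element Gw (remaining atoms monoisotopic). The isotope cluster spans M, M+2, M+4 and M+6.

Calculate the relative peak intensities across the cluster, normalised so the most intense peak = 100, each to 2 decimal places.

11.19 : 59.66 : 100.00 : 50.41

Silver pattern (n=1): 0.5180 : 0.4820
Element Gw pattern (n=2): 0.09764375 : 0.4296725 : 0.47268375
Convolve the two distributions (both contribute in 2-u steps):
  M: 0.5180×0.09764375 = 0.050579
  M+2: 0.5180×0.4296725 + 0.4820×0.09764375 = 0.269635
  M+4: 0.5180×0.47268375 + 0.4820×0.4296725 = 0.451952
  M+6: 0.4820×0.47268375 = 0.227834
Scale to base peak (0.451952) = 100: 11.19 : 59.66 : 100.00 : 50.41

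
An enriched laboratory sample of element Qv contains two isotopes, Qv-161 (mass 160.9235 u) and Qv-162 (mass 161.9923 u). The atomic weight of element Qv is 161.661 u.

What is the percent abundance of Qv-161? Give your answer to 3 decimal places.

30.997%

Writing the weighted mean with unknown fraction x of Qv-161:
160.9235·x + 161.9923·(1 − x) = 161.661
(160.9235 − 161.9923)·x = 161.661 − 161.9923
x = -0.3313 / -1.0688 = 0.30997 → 30.997% Qv-161, 69.003% Qv-162.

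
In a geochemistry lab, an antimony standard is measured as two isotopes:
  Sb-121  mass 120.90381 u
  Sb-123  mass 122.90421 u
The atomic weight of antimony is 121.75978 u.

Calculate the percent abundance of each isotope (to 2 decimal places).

Sb-121: 57.21%, Sb-123: 42.79%

With x = fraction of Sb-121 (so Sb-123 is 1 − x):
120.90381·x + 122.90421·(1 − x) = 121.75978
(120.90381 − 122.90421)·x = 121.75978 − 122.90421
x = -1.14443 / -2.00040 = 0.57210 → 57.21% Sb-121, 42.79% Sb-123.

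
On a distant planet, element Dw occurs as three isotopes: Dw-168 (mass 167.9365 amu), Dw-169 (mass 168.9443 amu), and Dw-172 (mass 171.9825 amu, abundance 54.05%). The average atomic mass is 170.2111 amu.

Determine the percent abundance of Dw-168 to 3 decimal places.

Let x and y be the fractions of Dw-168 and Dw-169. Then x + y = 1 − 0.5405 = 0.4595 and 167.9365x + 168.9443y = 170.2111 − 0.5405×171.9825 = 77.25455875.
Substituting: 167.9365x + 168.9443(0.4595 − x) = 77.25455875
(167.9365 − 168.9443)x = -0.3753471  ⇒  x = 0.37244, y = 0.08706
Dw-168: 37.244%, Dw-169: 8.706%.

37.244%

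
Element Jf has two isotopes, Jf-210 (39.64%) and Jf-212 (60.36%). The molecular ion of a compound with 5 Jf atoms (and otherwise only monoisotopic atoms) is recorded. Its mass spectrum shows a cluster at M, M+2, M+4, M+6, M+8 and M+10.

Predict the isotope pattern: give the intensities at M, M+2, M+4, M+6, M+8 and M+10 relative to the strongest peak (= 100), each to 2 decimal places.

The 5 Jf atoms are independent, so intensities follow the terms of (0.3964 + 0.6036)^5.
P(M) = 0.3964^5 = 0.009787
P(M+2) = 5 × 0.3964^4 × 0.6036^1 = 0.074517
P(M+4) = 10 × 0.3964^3 × 0.6036^2 = 0.226934
P(M+6) = 10 × 0.3964^2 × 0.6036^3 = 0.345553
P(M+8) = 5 × 0.3964^1 × 0.6036^4 = 0.263088
P(M+10) = 0.6036^5 = 0.080121
The M+6 peak is largest (0.345553); scaling to 100 gives 2.83 : 21.56 : 65.67 : 100.00 : 76.14 : 23.19.

2.83 : 21.56 : 65.67 : 100.00 : 76.14 : 23.19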